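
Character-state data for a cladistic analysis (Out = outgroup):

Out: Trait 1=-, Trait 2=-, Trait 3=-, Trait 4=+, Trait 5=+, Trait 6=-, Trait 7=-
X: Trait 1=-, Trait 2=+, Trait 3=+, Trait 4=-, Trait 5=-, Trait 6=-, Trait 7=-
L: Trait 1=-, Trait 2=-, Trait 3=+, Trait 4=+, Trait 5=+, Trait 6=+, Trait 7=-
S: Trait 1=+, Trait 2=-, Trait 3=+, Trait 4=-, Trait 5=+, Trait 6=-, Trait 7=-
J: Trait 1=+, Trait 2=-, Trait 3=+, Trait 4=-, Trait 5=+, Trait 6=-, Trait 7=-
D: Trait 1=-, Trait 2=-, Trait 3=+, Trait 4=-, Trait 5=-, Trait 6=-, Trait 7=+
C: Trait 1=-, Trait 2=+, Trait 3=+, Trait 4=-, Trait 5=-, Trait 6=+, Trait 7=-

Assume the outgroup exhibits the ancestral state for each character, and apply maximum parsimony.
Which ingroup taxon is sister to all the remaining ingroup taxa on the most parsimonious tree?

L

Character polarity is set by the outgroup: the derived state is whichever differs from the outgroup's state, so for Trait 4, Trait 5 the derived state is '-', and for the remaining characters it is '+'.
Trait 1 (derived state '+') is shared by J and S — a synapomorphy uniting that clade.
Trait 2 (derived state '+') is shared by C and X — a synapomorphy uniting that clade.
Trait 3 (derived state '+') is shared by all ingroup taxa — unites the whole ingroup.
Trait 4: derived state '-' in C, D, J, S, and X only — synapomorphy for {C, D, J, S, X}.
Only C, D, and X show the derived state '-' for Trait 5, supporting them as a clade.
Trait 6 (state '+') occurs in C and L but conflicts with the nesting implied by the other characters — most parsimoniously interpreted as homoplasy.
Trait 7: derived state '+' in D only — an autapomorphy, so it tells us nothing about relationships among taxa.
Most parsimonious ingroup topology: ((((X,C),D),(S,J)),L).
L is sister to the clade containing all other ingroup taxa, so it is the earliest-diverging (most basal) ingroup lineage.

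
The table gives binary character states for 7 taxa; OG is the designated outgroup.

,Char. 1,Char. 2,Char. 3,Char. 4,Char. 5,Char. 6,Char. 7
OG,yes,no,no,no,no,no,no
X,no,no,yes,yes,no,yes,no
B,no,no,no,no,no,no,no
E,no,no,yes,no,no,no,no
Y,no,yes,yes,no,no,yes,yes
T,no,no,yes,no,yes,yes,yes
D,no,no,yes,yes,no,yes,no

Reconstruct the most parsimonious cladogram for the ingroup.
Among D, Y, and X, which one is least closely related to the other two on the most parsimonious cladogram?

Character polarity is set by the outgroup: the derived state is whichever differs from the outgroup's state, so for Char. 1 the derived state is 'no', and for the remaining characters it is 'yes'.
All ingroup taxa share the derived state 'no' for Char. 1; it defines the ingroup but does not resolve relationships within it.
Char. 2: derived state 'yes' in Y only — an autapomorphy, so it tells us nothing about relationships among taxa.
Only D, E, T, X, and Y show the derived state 'yes' for Char. 3, supporting them as a clade.
Char. 4 (derived state 'yes') is shared by D and X — a synapomorphy uniting that clade.
Char. 5: derived state 'yes' in T only — an autapomorphy, so it tells us nothing about relationships among taxa.
Only D, T, X, and Y show the derived state 'yes' for Char. 6, supporting them as a clade.
Char. 7: derived state 'yes' in T and Y only — synapomorphy for {T, Y}.
Most parsimonious ingroup topology: ((((X,D),(Y,T)),E),B).
D and X share a more recent common ancestor with each other than either does with Y, so Y is the least closely related of the three.

Y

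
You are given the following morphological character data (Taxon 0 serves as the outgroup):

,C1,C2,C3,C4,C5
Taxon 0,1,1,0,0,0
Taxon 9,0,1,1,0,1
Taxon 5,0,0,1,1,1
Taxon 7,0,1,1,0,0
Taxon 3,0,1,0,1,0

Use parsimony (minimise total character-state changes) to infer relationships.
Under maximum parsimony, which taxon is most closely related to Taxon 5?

Taxon 9

Character polarity is set by the outgroup: the derived state is whichever differs from the outgroup's state, so for C1, C2 the derived state is '0', and for the remaining characters it is '1'.
All ingroup taxa share the derived state '0' for C1; it defines the ingroup but does not resolve relationships within it.
C2 (derived state '0') is unique to Taxon 5 (autapomorphy; uninformative for grouping).
Only Taxon 5, Taxon 7, and Taxon 9 show the derived state '1' for C3, supporting them as a clade.
C4 (state '1') occurs in Taxon 3 and Taxon 5 but conflicts with the nesting implied by the other characters — most parsimoniously interpreted as homoplasy.
Only Taxon 5 and Taxon 9 show the derived state '1' for C5, supporting them as a clade.
Most parsimonious ingroup topology: (((Taxon 9,Taxon 5),Taxon 7),Taxon 3).
Taxon 5 and Taxon 9 form a cherry on this tree, so they are sister taxa.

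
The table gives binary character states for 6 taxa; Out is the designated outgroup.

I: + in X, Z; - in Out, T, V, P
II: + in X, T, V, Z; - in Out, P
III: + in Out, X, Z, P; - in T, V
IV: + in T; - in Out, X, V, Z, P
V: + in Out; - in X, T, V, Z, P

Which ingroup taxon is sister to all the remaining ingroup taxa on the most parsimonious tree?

P

Character polarity is set by the outgroup: the derived state is whichever differs from the outgroup's state, so for III, V the derived state is '-', and for the remaining characters it is '+'.
I: derived state '+' in X and Z only — synapomorphy for {X, Z}.
II (derived state '+') is shared by T, V, X, and Z — a synapomorphy uniting that clade.
III (derived state '-') is shared by T and V — a synapomorphy uniting that clade.
IV: derived state '+' in T only — an autapomorphy, so it tells us nothing about relationships among taxa.
V (derived state '-') is shared by all ingroup taxa — unites the whole ingroup.
Most parsimonious ingroup topology: (((X,Z),(T,V)),P).
P is sister to the clade containing all other ingroup taxa, so it is the earliest-diverging (most basal) ingroup lineage.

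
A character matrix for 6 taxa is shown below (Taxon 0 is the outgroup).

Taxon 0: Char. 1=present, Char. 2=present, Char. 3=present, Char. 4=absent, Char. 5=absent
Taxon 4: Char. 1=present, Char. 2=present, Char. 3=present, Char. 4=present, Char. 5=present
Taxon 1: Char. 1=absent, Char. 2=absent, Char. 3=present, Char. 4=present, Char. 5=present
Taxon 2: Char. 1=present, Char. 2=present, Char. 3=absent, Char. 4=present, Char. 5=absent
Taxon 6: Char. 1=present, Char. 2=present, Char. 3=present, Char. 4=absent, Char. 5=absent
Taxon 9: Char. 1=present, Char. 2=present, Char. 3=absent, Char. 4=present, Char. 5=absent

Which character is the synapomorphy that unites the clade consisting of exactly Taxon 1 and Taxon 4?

Character polarity is set by the outgroup: the derived state is whichever differs from the outgroup's state, so for Char. 1, Char. 2, Char. 3 the derived state is 'absent', and for the remaining characters it is 'present'.
Char. 1 (derived state 'absent') is unique to Taxon 1 (autapomorphy; uninformative for grouping).
Char. 2 (derived state 'absent') is unique to Taxon 1 (autapomorphy; uninformative for grouping).
Char. 3 (derived state 'absent') is shared by Taxon 2 and Taxon 9 — a synapomorphy uniting that clade.
Only Taxon 1, Taxon 2, Taxon 4, and Taxon 9 show the derived state 'present' for Char. 4, supporting them as a clade.
Only Taxon 1 and Taxon 4 show the derived state 'present' for Char. 5, supporting them as a clade.
Most parsimonious ingroup topology: (((Taxon 4,Taxon 1),(Taxon 2,Taxon 9)),Taxon 6).
The clade {Taxon 1, Taxon 4} is supported by Char. 5: its derived state 'present' occurs in exactly those taxa and in no other taxon (including the outgroup).

Char. 5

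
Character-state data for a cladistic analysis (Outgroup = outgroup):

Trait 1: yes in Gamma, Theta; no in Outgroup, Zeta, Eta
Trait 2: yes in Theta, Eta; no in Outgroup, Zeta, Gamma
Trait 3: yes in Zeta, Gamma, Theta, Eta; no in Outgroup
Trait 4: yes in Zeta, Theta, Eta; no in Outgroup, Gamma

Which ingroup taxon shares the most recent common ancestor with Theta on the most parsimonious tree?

Eta

The outgroup has state 'no' for every character, so 'yes' is the derived state throughout.
Trait 1 groups Gamma and Theta, which is incompatible with the clades supported by the remaining characters; treating it as convergent (homoplasy) costs fewer steps than any alternative tree.
Only Eta and Theta show the derived state 'yes' for Trait 2, supporting them as a clade.
Trait 3 (derived state 'yes') is shared by all ingroup taxa — unites the whole ingroup.
Trait 4: derived state 'yes' in Eta, Theta, and Zeta only — synapomorphy for {Eta, Theta, Zeta}.
Most parsimonious ingroup topology: ((Zeta,(Theta,Eta)),Gamma).
Theta and Eta form a cherry on this tree, so they are sister taxa.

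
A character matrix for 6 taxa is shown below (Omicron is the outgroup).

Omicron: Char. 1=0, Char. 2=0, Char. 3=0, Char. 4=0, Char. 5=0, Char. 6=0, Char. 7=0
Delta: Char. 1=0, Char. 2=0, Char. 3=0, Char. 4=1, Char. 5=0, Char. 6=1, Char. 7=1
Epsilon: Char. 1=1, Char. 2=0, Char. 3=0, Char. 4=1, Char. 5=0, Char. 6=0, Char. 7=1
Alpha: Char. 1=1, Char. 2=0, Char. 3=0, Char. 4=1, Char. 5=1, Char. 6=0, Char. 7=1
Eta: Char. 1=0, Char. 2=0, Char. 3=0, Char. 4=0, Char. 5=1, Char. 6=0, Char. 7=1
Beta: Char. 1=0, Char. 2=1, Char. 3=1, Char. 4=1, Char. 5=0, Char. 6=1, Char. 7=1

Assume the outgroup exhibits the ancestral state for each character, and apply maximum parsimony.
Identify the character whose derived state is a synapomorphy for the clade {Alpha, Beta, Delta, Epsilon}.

Char. 4

The outgroup has state '0' for every character, so '1' is the derived state throughout.
Char. 1: derived state '1' in Alpha and Epsilon only — synapomorphy for {Alpha, Epsilon}.
Char. 2 (derived state '1') is unique to Beta (autapomorphy; uninformative for grouping).
Char. 3 (derived state '1') is unique to Beta (autapomorphy; uninformative for grouping).
Char. 4: derived state '1' in Alpha, Beta, Delta, and Epsilon only — synapomorphy for {Alpha, Beta, Delta, Epsilon}.
Char. 5 (state '1') occurs in Alpha and Eta but conflicts with the nesting implied by the other characters — most parsimoniously interpreted as homoplasy.
Only Beta and Delta show the derived state '1' for Char. 6, supporting them as a clade.
Char. 7 (derived state '1') is shared by all ingroup taxa — unites the whole ingroup.
Most parsimonious ingroup topology: (((Delta,Beta),(Epsilon,Alpha)),Eta).
The clade {Alpha, Beta, Delta, Epsilon} is supported by Char. 4: its derived state '1' occurs in exactly those taxa and in no other taxon (including the outgroup).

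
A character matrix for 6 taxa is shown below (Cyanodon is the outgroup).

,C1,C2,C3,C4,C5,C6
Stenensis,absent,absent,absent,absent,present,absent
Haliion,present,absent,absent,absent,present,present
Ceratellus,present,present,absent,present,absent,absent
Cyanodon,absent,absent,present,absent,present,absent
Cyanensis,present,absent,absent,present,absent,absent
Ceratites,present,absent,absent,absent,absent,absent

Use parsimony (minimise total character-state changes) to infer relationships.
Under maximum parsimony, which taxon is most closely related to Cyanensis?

Character polarity is set by the outgroup: the derived state is whichever differs from the outgroup's state, so for C3, C5 the derived state is 'absent', and for the remaining characters it is 'present'.
Only Ceratellus, Ceratites, Cyanensis, and Haliion show the derived state 'present' for C1, supporting them as a clade.
C2: derived state 'present' in Ceratellus only — an autapomorphy, so it tells us nothing about relationships among taxa.
All ingroup taxa share the derived state 'absent' for C3; it defines the ingroup but does not resolve relationships within it.
Only Ceratellus and Cyanensis show the derived state 'present' for C4, supporting them as a clade.
C5 (derived state 'absent') is shared by Ceratellus, Ceratites, and Cyanensis — a synapomorphy uniting that clade.
C6 (derived state 'present') is unique to Haliion (autapomorphy; uninformative for grouping).
Most parsimonious ingroup topology: (Stenensis,(((Cyanensis,Ceratellus),Ceratites),Haliion)).
Cyanensis and Ceratellus form a cherry on this tree, so they are sister taxa.

Ceratellus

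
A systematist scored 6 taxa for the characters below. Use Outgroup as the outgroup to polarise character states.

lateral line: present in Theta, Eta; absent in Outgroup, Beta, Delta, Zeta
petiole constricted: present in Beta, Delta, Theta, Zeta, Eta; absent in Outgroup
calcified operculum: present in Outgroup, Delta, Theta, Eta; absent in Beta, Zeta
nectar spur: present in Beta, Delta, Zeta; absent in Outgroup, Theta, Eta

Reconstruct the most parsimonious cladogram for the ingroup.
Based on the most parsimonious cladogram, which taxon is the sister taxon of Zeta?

Beta

Character polarity is set by the outgroup: the derived state is whichever differs from the outgroup's state, so for calcified operculum the derived state is 'absent', and for the remaining characters it is 'present'.
lateral line (derived state 'present') is shared by Eta and Theta — a synapomorphy uniting that clade.
petiole constricted (derived state 'present') is shared by all ingroup taxa — unites the whole ingroup.
calcified operculum: derived state 'absent' in Beta and Zeta only — synapomorphy for {Beta, Zeta}.
nectar spur (derived state 'present') is shared by Beta, Delta, and Zeta — a synapomorphy uniting that clade.
Most parsimonious ingroup topology: (((Beta,Zeta),Delta),(Theta,Eta)).
Zeta and Beta form a cherry on this tree, so they are sister taxa.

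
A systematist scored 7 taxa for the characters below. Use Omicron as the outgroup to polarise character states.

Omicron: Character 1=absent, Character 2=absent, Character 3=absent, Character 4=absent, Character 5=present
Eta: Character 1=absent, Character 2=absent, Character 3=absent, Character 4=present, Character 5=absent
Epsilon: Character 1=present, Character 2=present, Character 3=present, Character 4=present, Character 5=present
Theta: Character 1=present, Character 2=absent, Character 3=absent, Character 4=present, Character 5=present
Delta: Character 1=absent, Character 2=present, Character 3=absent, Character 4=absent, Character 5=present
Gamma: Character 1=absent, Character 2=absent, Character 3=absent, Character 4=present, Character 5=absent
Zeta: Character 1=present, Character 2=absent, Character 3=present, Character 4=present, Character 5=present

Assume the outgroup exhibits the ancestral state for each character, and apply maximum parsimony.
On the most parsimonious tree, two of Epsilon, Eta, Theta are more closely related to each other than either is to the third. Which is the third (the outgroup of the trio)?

Character polarity is set by the outgroup: the derived state is whichever differs from the outgroup's state, so for Character 5 the derived state is 'absent', and for the remaining characters it is 'present'.
Only Epsilon, Theta, and Zeta show the derived state 'present' for Character 1, supporting them as a clade.
Character 2 (state 'present') occurs in Delta and Epsilon but conflicts with the nesting implied by the other characters — most parsimoniously interpreted as homoplasy.
Only Epsilon and Zeta show the derived state 'present' for Character 3, supporting them as a clade.
Only Epsilon, Eta, Gamma, Theta, and Zeta show the derived state 'present' for Character 4, supporting them as a clade.
Character 5: derived state 'absent' in Eta and Gamma only — synapomorphy for {Eta, Gamma}.
Most parsimonious ingroup topology: (((Eta,Gamma),((Epsilon,Zeta),Theta)),Delta).
Epsilon and Theta share a more recent common ancestor with each other than either does with Eta, so Eta is the least closely related of the three.

Eta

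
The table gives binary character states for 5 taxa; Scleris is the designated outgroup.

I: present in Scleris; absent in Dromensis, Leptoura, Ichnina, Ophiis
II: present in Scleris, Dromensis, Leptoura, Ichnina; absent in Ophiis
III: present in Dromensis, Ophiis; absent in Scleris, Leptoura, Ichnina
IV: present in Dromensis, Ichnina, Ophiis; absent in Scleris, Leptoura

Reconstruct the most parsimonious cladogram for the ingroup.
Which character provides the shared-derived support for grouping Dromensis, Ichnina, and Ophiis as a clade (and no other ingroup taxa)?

IV

Character polarity is set by the outgroup: the derived state is whichever differs from the outgroup's state, so for I, II the derived state is 'absent', and for the remaining characters it is 'present'.
I (derived state 'absent') is shared by all ingroup taxa — unites the whole ingroup.
II (derived state 'absent') is unique to Ophiis (autapomorphy; uninformative for grouping).
III: derived state 'present' in Dromensis and Ophiis only — synapomorphy for {Dromensis, Ophiis}.
IV: derived state 'present' in Dromensis, Ichnina, and Ophiis only — synapomorphy for {Dromensis, Ichnina, Ophiis}.
Most parsimonious ingroup topology: (((Dromensis,Ophiis),Ichnina),Leptoura).
The clade {Dromensis, Ichnina, Ophiis} is supported by IV: its derived state 'present' occurs in exactly those taxa and in no other taxon (including the outgroup).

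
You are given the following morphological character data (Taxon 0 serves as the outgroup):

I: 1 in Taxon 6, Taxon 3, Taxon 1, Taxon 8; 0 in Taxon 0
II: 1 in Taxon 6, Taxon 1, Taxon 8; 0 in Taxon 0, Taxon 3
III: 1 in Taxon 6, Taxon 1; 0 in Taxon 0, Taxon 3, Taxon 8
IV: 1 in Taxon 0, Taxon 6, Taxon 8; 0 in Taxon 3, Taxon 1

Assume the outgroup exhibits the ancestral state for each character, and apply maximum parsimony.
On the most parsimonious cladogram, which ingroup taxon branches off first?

Character polarity is set by the outgroup: the derived state is whichever differs from the outgroup's state, so for IV the derived state is '0', and for the remaining characters it is '1'.
I (derived state '1') is shared by all ingroup taxa — unites the whole ingroup.
Only Taxon 1, Taxon 6, and Taxon 8 show the derived state '1' for II, supporting them as a clade.
III: derived state '1' in Taxon 1 and Taxon 6 only — synapomorphy for {Taxon 1, Taxon 6}.
IV groups Taxon 1 and Taxon 3, which is incompatible with the clades supported by the remaining characters; treating it as convergent (homoplasy) costs fewer steps than any alternative tree.
Most parsimonious ingroup topology: (((Taxon 1,Taxon 6),Taxon 8),Taxon 3).
Taxon 3 is sister to the clade containing all other ingroup taxa, so it is the earliest-diverging (most basal) ingroup lineage.

Taxon 3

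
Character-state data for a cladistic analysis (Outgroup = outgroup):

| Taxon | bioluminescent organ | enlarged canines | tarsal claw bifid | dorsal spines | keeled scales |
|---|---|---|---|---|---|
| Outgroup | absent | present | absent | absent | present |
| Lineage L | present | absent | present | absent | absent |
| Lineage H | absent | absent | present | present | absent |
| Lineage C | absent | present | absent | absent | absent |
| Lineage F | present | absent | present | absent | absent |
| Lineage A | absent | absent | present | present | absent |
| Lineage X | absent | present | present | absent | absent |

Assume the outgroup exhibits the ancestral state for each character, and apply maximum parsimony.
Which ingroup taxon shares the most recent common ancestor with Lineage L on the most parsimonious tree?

Lineage F

Character polarity is set by the outgroup: the derived state is whichever differs from the outgroup's state, so for enlarged canines, keeled scales the derived state is 'absent', and for the remaining characters it is 'present'.
bioluminescent organ: derived state 'present' in Lineage F and Lineage L only — synapomorphy for {Lineage F, Lineage L}.
enlarged canines (derived state 'absent') is shared by Lineage A, Lineage F, Lineage H, and Lineage L — a synapomorphy uniting that clade.
Only Lineage A, Lineage F, Lineage H, Lineage L, and Lineage X show the derived state 'present' for tarsal claw bifid, supporting them as a clade.
dorsal spines (derived state 'present') is shared by Lineage A and Lineage H — a synapomorphy uniting that clade.
All ingroup taxa share the derived state 'absent' for keeled scales; it defines the ingroup but does not resolve relationships within it.
Most parsimonious ingroup topology: ((((Lineage L,Lineage F),(Lineage H,Lineage A)),Lineage X),Lineage C).
Lineage L and Lineage F form a cherry on this tree, so they are sister taxa.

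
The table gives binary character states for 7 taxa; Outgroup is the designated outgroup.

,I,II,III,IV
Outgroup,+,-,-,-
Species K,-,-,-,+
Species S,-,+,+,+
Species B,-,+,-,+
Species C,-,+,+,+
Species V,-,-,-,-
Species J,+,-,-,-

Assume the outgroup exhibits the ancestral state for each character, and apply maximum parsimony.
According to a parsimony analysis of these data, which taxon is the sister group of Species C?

Species S

Character polarity is set by the outgroup: the derived state is whichever differs from the outgroup's state, so for I the derived state is '-', and for the remaining characters it is '+'.
I: derived state '-' in Species B, Species C, Species K, Species S, and Species V only — synapomorphy for {Species B, Species C, Species K, Species S, Species V}.
II: derived state '+' in Species B, Species C, and Species S only — synapomorphy for {Species B, Species C, Species S}.
III: derived state '+' in Species C and Species S only — synapomorphy for {Species C, Species S}.
IV: derived state '+' in Species B, Species C, Species K, and Species S only — synapomorphy for {Species B, Species C, Species K, Species S}.
Most parsimonious ingroup topology: (((Species K,((Species S,Species C),Species B)),Species V),Species J).
Species C and Species S form a cherry on this tree, so they are sister taxa.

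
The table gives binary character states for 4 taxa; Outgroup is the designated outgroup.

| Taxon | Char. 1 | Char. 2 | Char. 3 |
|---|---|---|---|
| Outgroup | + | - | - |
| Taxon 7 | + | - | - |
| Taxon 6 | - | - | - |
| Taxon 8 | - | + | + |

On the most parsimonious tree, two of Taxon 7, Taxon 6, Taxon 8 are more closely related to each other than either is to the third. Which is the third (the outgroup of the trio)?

Taxon 7

Character polarity is set by the outgroup: the derived state is whichever differs from the outgroup's state, so for Char. 1 the derived state is '-', and for the remaining characters it is '+'.
Only Taxon 6 and Taxon 8 show the derived state '-' for Char. 1, supporting them as a clade.
Char. 2 (derived state '+') is unique to Taxon 8 (autapomorphy; uninformative for grouping).
Char. 3: derived state '+' in Taxon 8 only — an autapomorphy, so it tells us nothing about relationships among taxa.
Most parsimonious ingroup topology: (Taxon 7,(Taxon 6,Taxon 8)).
Taxon 6 and Taxon 8 share a more recent common ancestor with each other than either does with Taxon 7, so Taxon 7 is the least closely related of the three.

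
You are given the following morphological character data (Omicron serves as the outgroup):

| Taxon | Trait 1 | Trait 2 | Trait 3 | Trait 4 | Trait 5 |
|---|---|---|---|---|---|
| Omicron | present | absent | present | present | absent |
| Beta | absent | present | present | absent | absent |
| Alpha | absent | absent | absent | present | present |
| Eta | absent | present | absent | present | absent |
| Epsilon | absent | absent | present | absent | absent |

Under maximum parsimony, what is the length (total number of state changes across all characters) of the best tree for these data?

Character polarity is set by the outgroup: the derived state is whichever differs from the outgroup's state, so for Trait 1, Trait 3, Trait 4 the derived state is 'absent', and for the remaining characters it is 'present'.
Trait 1 (derived state 'absent') is shared by all ingroup taxa — unites the whole ingroup.
Trait 2 (state 'present') occurs in Beta and Eta but conflicts with the nesting implied by the other characters — most parsimoniously interpreted as homoplasy.
Trait 3: derived state 'absent' in Alpha and Eta only — synapomorphy for {Alpha, Eta}.
Trait 4 (derived state 'absent') is shared by Beta and Epsilon — a synapomorphy uniting that clade.
Trait 5 (derived state 'present') is unique to Alpha (autapomorphy; uninformative for grouping).
Most parsimonious ingroup topology: ((Beta,Epsilon),(Alpha,Eta)).
Changes per character on this tree: Trait 1: 1; Trait 2: 2; Trait 3: 1; Trait 4: 1; Trait 5: 1.
Total = 6.

6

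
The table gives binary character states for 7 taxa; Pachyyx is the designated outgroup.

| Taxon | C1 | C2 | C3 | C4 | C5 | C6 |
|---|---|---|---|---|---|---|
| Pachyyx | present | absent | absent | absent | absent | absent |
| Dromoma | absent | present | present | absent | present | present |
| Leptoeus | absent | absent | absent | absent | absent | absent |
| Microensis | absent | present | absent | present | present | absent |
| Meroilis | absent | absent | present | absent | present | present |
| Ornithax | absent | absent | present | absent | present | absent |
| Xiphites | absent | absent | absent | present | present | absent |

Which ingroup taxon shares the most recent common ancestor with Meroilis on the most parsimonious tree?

Dromoma

Character polarity is set by the outgroup: the derived state is whichever differs from the outgroup's state, so for C1 the derived state is 'absent', and for the remaining characters it is 'present'.
C1 (derived state 'absent') is shared by all ingroup taxa — unites the whole ingroup.
C2 groups Dromoma and Microensis, which is incompatible with the clades supported by the remaining characters; treating it as convergent (homoplasy) costs fewer steps than any alternative tree.
C3: derived state 'present' in Dromoma, Meroilis, and Ornithax only — synapomorphy for {Dromoma, Meroilis, Ornithax}.
C4: derived state 'present' in Microensis and Xiphites only — synapomorphy for {Microensis, Xiphites}.
Only Dromoma, Meroilis, Microensis, Ornithax, and Xiphites show the derived state 'present' for C5, supporting them as a clade.
Only Dromoma and Meroilis show the derived state 'present' for C6, supporting them as a clade.
Most parsimonious ingroup topology: ((((Dromoma,Meroilis),Ornithax),(Microensis,Xiphites)),Leptoeus).
Meroilis and Dromoma form a cherry on this tree, so they are sister taxa.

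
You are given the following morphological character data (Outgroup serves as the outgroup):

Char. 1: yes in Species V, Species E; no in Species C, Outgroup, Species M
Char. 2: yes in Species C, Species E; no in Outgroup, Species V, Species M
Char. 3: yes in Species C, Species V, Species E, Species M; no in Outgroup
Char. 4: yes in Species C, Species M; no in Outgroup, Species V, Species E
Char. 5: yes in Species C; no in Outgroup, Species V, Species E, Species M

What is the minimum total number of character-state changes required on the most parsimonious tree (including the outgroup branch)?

The outgroup has state 'no' for every character, so 'yes' is the derived state throughout.
Only Species E and Species V show the derived state 'yes' for Char. 1, supporting them as a clade.
Char. 2 groups Species C and Species E, which is incompatible with the clades supported by the remaining characters; treating it as convergent (homoplasy) costs fewer steps than any alternative tree.
Char. 3 (derived state 'yes') is shared by all ingroup taxa — unites the whole ingroup.
Only Species C and Species M show the derived state 'yes' for Char. 4, supporting them as a clade.
Char. 5 (derived state 'yes') is unique to Species C (autapomorphy; uninformative for grouping).
Most parsimonious ingroup topology: ((Species C,Species M),(Species E,Species V)).
Changes per character on this tree: Char. 1: 1; Char. 2: 2; Char. 3: 1; Char. 4: 1; Char. 5: 1.
Total = 6.

6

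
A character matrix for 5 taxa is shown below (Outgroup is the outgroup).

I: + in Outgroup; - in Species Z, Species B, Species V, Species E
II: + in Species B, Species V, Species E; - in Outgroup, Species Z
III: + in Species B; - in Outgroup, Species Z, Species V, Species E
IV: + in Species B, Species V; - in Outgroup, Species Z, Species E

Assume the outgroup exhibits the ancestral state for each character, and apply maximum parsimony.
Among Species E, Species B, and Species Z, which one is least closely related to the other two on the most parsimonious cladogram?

Character polarity is set by the outgroup: the derived state is whichever differs from the outgroup's state, so for I the derived state is '-', and for the remaining characters it is '+'.
All ingroup taxa share the derived state '-' for I; it defines the ingroup but does not resolve relationships within it.
II: derived state '+' in Species B, Species E, and Species V only — synapomorphy for {Species B, Species E, Species V}.
III: derived state '+' in Species B only — an autapomorphy, so it tells us nothing about relationships among taxa.
IV (derived state '+') is shared by Species B and Species V — a synapomorphy uniting that clade.
Most parsimonious ingroup topology: (Species Z,((Species B,Species V),Species E)).
Species E and Species B share a more recent common ancestor with each other than either does with Species Z, so Species Z is the least closely related of the three.

Species Z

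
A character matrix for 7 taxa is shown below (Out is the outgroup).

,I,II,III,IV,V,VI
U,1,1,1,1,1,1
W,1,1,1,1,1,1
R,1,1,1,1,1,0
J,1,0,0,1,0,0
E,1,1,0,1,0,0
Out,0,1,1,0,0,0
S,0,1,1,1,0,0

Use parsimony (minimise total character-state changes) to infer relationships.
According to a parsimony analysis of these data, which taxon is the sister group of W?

Character polarity is set by the outgroup: the derived state is whichever differs from the outgroup's state, so for II, III the derived state is '0', and for the remaining characters it is '1'.
I: derived state '1' in E, J, R, U, and W only — synapomorphy for {E, J, R, U, W}.
II: derived state '0' in J only — an autapomorphy, so it tells us nothing about relationships among taxa.
III: derived state '0' in E and J only — synapomorphy for {E, J}.
IV (derived state '1') is shared by all ingroup taxa — unites the whole ingroup.
Only R, U, and W show the derived state '1' for V, supporting them as a clade.
Only U and W show the derived state '1' for VI, supporting them as a clade.
Most parsimonious ingroup topology: (((E,J),((U,W),R)),S).
W and U form a cherry on this tree, so they are sister taxa.

U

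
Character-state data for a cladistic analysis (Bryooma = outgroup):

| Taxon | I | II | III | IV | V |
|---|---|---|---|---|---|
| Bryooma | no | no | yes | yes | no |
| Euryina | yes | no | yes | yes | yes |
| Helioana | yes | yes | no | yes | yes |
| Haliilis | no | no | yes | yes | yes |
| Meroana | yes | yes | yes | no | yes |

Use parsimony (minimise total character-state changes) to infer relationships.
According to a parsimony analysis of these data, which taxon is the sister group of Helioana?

Character polarity is set by the outgroup: the derived state is whichever differs from the outgroup's state, so for III, IV the derived state is 'no', and for the remaining characters it is 'yes'.
Only Euryina, Helioana, and Meroana show the derived state 'yes' for I, supporting them as a clade.
II: derived state 'yes' in Helioana and Meroana only — synapomorphy for {Helioana, Meroana}.
III (derived state 'no') is unique to Helioana (autapomorphy; uninformative for grouping).
IV (derived state 'no') is unique to Meroana (autapomorphy; uninformative for grouping).
V (derived state 'yes') is shared by all ingroup taxa — unites the whole ingroup.
Most parsimonious ingroup topology: ((Euryina,(Helioana,Meroana)),Haliilis).
Helioana and Meroana form a cherry on this tree, so they are sister taxa.

Meroana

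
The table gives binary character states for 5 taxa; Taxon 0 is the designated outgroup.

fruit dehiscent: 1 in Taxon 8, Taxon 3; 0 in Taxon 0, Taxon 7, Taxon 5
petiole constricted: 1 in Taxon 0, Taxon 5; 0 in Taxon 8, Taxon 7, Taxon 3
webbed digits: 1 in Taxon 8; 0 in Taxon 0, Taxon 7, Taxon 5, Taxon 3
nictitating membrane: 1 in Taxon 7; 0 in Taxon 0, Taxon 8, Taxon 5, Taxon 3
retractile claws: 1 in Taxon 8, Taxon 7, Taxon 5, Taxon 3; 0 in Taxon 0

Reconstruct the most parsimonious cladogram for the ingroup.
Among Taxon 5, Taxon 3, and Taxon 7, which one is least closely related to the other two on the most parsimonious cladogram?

Character polarity is set by the outgroup: the derived state is whichever differs from the outgroup's state, so for petiole constricted the derived state is '0', and for the remaining characters it is '1'.
Only Taxon 3 and Taxon 8 show the derived state '1' for fruit dehiscent, supporting them as a clade.
Only Taxon 3, Taxon 7, and Taxon 8 show the derived state '0' for petiole constricted, supporting them as a clade.
webbed digits (derived state '1') is unique to Taxon 8 (autapomorphy; uninformative for grouping).
nictitating membrane (derived state '1') is unique to Taxon 7 (autapomorphy; uninformative for grouping).
retractile claws (derived state '1') is shared by all ingroup taxa — unites the whole ingroup.
Most parsimonious ingroup topology: (((Taxon 8,Taxon 3),Taxon 7),Taxon 5).
Taxon 3 and Taxon 7 share a more recent common ancestor with each other than either does with Taxon 5, so Taxon 5 is the least closely related of the three.

Taxon 5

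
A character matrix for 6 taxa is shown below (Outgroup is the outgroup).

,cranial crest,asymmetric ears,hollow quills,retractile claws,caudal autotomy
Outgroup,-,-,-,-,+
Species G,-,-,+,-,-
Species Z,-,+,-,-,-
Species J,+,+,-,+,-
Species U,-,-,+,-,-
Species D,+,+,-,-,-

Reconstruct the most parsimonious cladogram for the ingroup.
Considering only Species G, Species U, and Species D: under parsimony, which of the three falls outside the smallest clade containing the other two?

Character polarity is set by the outgroup: the derived state is whichever differs from the outgroup's state, so for caudal autotomy the derived state is '-', and for the remaining characters it is '+'.
Only Species D and Species J show the derived state '+' for cranial crest, supporting them as a clade.
Only Species D, Species J, and Species Z show the derived state '+' for asymmetric ears, supporting them as a clade.
Only Species G and Species U show the derived state '+' for hollow quills, supporting them as a clade.
retractile claws: derived state '+' in Species J only — an autapomorphy, so it tells us nothing about relationships among taxa.
caudal autotomy (derived state '-') is shared by all ingroup taxa — unites the whole ingroup.
Most parsimonious ingroup topology: ((Species G,Species U),(Species Z,(Species J,Species D))).
Species U and Species G share a more recent common ancestor with each other than either does with Species D, so Species D is the least closely related of the three.

Species D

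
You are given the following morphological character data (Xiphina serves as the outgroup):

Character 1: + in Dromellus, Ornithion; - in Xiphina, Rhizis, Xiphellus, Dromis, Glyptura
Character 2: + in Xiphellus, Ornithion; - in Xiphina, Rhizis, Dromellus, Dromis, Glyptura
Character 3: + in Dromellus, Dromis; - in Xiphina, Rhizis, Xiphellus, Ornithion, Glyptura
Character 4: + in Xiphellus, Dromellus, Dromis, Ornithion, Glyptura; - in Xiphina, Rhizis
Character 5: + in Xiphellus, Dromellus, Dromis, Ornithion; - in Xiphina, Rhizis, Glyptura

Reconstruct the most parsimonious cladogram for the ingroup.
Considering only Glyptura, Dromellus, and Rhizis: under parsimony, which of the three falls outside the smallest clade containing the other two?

Rhizis

The outgroup has state '-' for every character, so '+' is the derived state throughout.
Character 1 (state '+') occurs in Dromellus and Ornithion but conflicts with the nesting implied by the other characters — most parsimoniously interpreted as homoplasy.
Character 2 (derived state '+') is shared by Ornithion and Xiphellus — a synapomorphy uniting that clade.
Character 3: derived state '+' in Dromellus and Dromis only — synapomorphy for {Dromellus, Dromis}.
Only Dromellus, Dromis, Glyptura, Ornithion, and Xiphellus show the derived state '+' for Character 4, supporting them as a clade.
Character 5: derived state '+' in Dromellus, Dromis, Ornithion, and Xiphellus only — synapomorphy for {Dromellus, Dromis, Ornithion, Xiphellus}.
Most parsimonious ingroup topology: (Rhizis,(((Xiphellus,Ornithion),(Dromellus,Dromis)),Glyptura)).
Dromellus and Glyptura share a more recent common ancestor with each other than either does with Rhizis, so Rhizis is the least closely related of the three.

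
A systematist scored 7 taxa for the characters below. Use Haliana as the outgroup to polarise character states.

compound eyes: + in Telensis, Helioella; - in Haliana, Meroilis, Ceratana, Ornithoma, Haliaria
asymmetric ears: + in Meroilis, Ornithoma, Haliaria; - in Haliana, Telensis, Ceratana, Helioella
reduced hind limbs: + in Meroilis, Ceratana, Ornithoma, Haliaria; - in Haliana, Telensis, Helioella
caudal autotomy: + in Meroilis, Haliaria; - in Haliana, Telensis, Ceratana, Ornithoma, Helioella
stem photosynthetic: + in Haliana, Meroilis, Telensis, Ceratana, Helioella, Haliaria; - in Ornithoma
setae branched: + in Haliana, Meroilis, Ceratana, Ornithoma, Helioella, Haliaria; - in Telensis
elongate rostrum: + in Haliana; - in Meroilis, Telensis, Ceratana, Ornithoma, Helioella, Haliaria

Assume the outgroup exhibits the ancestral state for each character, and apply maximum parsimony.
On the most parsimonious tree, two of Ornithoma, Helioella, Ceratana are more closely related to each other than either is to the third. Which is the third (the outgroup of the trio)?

Character polarity is set by the outgroup: the derived state is whichever differs from the outgroup's state, so for stem photosynthetic, setae branched, elongate rostrum the derived state is '-', and for the remaining characters it is '+'.
compound eyes: derived state '+' in Helioella and Telensis only — synapomorphy for {Helioella, Telensis}.
asymmetric ears: derived state '+' in Haliaria, Meroilis, and Ornithoma only — synapomorphy for {Haliaria, Meroilis, Ornithoma}.
Only Ceratana, Haliaria, Meroilis, and Ornithoma show the derived state '+' for reduced hind limbs, supporting them as a clade.
caudal autotomy: derived state '+' in Haliaria and Meroilis only — synapomorphy for {Haliaria, Meroilis}.
stem photosynthetic: derived state '-' in Ornithoma only — an autapomorphy, so it tells us nothing about relationships among taxa.
setae branched: derived state '-' in Telensis only — an autapomorphy, so it tells us nothing about relationships among taxa.
All ingroup taxa share the derived state '-' for elongate rostrum; it defines the ingroup but does not resolve relationships within it.
Most parsimonious ingroup topology: ((((Meroilis,Haliaria),Ornithoma),Ceratana),(Telensis,Helioella)).
Ceratana and Ornithoma share a more recent common ancestor with each other than either does with Helioella, so Helioella is the least closely related of the three.

Helioella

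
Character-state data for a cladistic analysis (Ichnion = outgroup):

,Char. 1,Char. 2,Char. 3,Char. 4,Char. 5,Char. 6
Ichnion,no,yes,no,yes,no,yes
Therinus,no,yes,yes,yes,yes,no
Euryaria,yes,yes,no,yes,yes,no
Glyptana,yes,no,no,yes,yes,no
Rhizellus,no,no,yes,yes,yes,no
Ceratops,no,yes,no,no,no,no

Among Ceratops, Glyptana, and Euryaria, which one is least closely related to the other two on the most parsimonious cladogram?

Ceratops

Character polarity is set by the outgroup: the derived state is whichever differs from the outgroup's state, so for Char. 2, Char. 4, Char. 6 the derived state is 'no', and for the remaining characters it is 'yes'.
Char. 1 (derived state 'yes') is shared by Euryaria and Glyptana — a synapomorphy uniting that clade.
Char. 2 (state 'no') occurs in Glyptana and Rhizellus but conflicts with the nesting implied by the other characters — most parsimoniously interpreted as homoplasy.
Only Rhizellus and Therinus show the derived state 'yes' for Char. 3, supporting them as a clade.
Char. 4 (derived state 'no') is unique to Ceratops (autapomorphy; uninformative for grouping).
Char. 5 (derived state 'yes') is shared by Euryaria, Glyptana, Rhizellus, and Therinus — a synapomorphy uniting that clade.
All ingroup taxa share the derived state 'no' for Char. 6; it defines the ingroup but does not resolve relationships within it.
Most parsimonious ingroup topology: (((Therinus,Rhizellus),(Euryaria,Glyptana)),Ceratops).
Euryaria and Glyptana share a more recent common ancestor with each other than either does with Ceratops, so Ceratops is the least closely related of the three.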